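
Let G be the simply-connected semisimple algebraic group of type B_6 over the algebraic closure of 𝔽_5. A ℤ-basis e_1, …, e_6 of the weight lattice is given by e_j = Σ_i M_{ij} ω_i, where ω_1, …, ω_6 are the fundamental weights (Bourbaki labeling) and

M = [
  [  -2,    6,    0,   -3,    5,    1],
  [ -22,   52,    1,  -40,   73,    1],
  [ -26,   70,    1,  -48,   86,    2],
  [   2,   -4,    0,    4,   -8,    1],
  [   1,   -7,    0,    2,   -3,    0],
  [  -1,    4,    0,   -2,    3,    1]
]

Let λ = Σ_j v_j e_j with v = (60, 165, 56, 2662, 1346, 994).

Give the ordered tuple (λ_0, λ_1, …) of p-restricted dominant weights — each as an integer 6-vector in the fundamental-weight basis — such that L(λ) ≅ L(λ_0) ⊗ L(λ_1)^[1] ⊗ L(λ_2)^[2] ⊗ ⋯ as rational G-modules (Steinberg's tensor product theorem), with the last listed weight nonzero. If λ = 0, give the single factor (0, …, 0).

Compute c_i = Σ_j M_{ij} v_j with v = (60, 165, 56, 2662, 1346, 994):
  c_1 = -2*60 + 6*165 + 0*56 + -3*2662 + 5*1346 + 1*994 = 608
  c_2 = -22*60 + 52*165 + 1*56 + -40*2662 + 73*1346 + 1*994 = 88
  c_3 = -26*60 + 70*165 + 1*56 + -48*2662 + 86*1346 + 2*994 = 14
  c_4 = 2*60 + -4*165 + 0*56 + 4*2662 + -8*1346 + 1*994 = 334
  c_5 = 1*60 + -7*165 + 0*56 + 2*2662 + -3*1346 + 0*994 = 191
  c_6 = -1*60 + 4*165 + 0*56 + -2*2662 + 3*1346 + 1*994 = 308
Expand coordinatewise in base 5:
  c_1 = 608 = 3·5^0 + 1·5^1 + 4·5^2 + 4·5^3
  c_2 = 88 = 3·5^0 + 2·5^1 + 3·5^2
  c_3 = 14 = 4·5^0 + 2·5^1
  c_4 = 334 = 4·5^0 + 1·5^1 + 3·5^2 + 2·5^3
  c_5 = 191 = 1·5^0 + 3·5^1 + 2·5^2 + 1·5^3
  c_6 = 308 = 3·5^0 + 1·5^1 + 2·5^2 + 2·5^3
Factor λ_0 = (3, 3, 4, 4, 1, 3)
Factor λ_1 = (1, 2, 2, 1, 3, 1)
Factor λ_2 = (4, 3, 0, 3, 2, 2)
Factor λ_3 = (4, 0, 0, 2, 1, 2)

((3, 3, 4, 4, 1, 3), (1, 2, 2, 1, 3, 1), (4, 3, 0, 3, 2, 2), (4, 0, 0, 2, 1, 2))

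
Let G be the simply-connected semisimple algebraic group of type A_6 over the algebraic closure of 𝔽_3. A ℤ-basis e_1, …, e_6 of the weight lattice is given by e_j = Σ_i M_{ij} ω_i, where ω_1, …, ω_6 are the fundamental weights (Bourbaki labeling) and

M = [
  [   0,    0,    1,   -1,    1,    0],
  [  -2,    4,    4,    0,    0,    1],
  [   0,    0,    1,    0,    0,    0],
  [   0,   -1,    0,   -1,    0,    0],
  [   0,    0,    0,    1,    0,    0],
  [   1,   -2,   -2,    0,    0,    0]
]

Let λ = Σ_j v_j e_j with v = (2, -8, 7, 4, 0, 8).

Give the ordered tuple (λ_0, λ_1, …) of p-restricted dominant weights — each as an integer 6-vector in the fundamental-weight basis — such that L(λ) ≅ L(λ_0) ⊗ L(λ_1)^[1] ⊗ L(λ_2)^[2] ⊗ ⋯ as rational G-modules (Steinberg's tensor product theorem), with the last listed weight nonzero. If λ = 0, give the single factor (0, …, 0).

((0, 0, 1, 1, 1, 1), (1, 0, 2, 1, 1, 1))

Compute c_i = Σ_j M_{ij} v_j with v = (2, -8, 7, 4, 0, 8):
  c_1 = 0*2 + 0*-8 + 1*7 + -1*4 + 1*0 + 0*8 = 3
  c_2 = -2*2 + 4*-8 + 4*7 + 0*4 + 0*0 + 1*8 = 0
  c_3 = 0*2 + 0*-8 + 1*7 + 0*4 + 0*0 + 0*8 = 7
  c_4 = 0*2 + -1*-8 + 0*7 + -1*4 + 0*0 + 0*8 = 4
  c_5 = 0*2 + 0*-8 + 0*7 + 1*4 + 0*0 + 0*8 = 4
  c_6 = 1*2 + -2*-8 + -2*7 + 0*4 + 0*0 + 0*8 = 4
Expand coordinatewise in base 3:
  c_1 = 3 = 0·3^0 + 1·3^1
  c_2 = 0
  c_3 = 7 = 1·3^0 + 2·3^1
  c_4 = 4 = 1·3^0 + 1·3^1
  c_5 = 4 = 1·3^0 + 1·3^1
  c_6 = 4 = 1·3^0 + 1·3^1
p-restricted factor λ_0 = (0, 0, 1, 1, 1, 1)
p-restricted factor λ_1 = (1, 0, 2, 1, 1, 1)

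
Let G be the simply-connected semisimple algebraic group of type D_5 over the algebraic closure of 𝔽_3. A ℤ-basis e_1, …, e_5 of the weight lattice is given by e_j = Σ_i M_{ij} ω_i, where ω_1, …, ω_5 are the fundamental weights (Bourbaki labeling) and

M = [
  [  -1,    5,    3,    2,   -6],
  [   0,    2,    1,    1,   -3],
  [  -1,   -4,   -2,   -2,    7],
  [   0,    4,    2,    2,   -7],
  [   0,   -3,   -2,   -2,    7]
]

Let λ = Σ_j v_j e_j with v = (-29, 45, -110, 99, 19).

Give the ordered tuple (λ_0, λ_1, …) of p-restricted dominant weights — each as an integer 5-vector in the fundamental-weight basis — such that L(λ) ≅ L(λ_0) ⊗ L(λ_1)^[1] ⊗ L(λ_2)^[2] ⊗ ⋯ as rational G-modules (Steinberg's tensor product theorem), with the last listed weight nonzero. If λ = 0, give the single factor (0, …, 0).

((2, 1, 1, 1, 2), (2, 1, 1, 2, 0), (0, 2, 0, 2, 2))

Change of basis e → ω: c = M·v where v = (-29, 45, -110, 99, 19):
  c_1 = (-1)·(-29) + 5·45 + (3)·(-110) + 2·99 + (-6)·(19) = 8
  c_2 = (0)·(-29) + 2·45 + (1)·(-110) + 1·99 + (-3)·(19) = 22
  c_3 = (-1)·(-29) + (-4)·(45) + (-2)·(-110) + (-2)·(99) + 7·19 = 4
  c_4 = (0)·(-29) + 4·45 + (2)·(-110) + 2·99 + (-7)·(19) = 25
  c_5 = (0)·(-29) + (-3)·(45) + (-2)·(-110) + (-2)·(99) + 7·19 = 20
Base-3 expansion of each c_i:
  c_1 = 8 = 2·3^0 + 2·3^1
  c_2 = 22 = 1·3^0 + 1·3^1 + 2·3^2
  c_3 = 4 = 1·3^0 + 1·3^1
  c_4 = 25 = 1·3^0 + 2·3^1 + 2·3^2
  c_5 = 20 = 2·3^0 + 0·3^1 + 2·3^2
p-restricted factor λ_0 = (2, 1, 1, 1, 2)
p-restricted factor λ_1 = (2, 1, 1, 2, 0)
p-restricted factor λ_2 = (0, 2, 0, 2, 2)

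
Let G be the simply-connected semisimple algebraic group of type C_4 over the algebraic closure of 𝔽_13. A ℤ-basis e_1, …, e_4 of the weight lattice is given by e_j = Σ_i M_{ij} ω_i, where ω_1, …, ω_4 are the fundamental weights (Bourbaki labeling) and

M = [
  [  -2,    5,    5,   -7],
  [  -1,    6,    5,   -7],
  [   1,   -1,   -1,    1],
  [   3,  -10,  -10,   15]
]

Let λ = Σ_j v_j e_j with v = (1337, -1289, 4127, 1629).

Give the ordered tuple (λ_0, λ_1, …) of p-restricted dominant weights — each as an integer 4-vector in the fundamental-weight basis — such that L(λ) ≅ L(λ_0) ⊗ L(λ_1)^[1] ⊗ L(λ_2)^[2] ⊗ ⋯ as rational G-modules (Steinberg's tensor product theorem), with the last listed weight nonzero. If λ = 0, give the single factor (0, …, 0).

ω-coordinates c = M·v, v = (1337, -1289, 4127, 1629):
  c_1 = (-2)·(1337) + (5)·(-1289) + (5)·(4127) + (-7)·(1629) = 113
  c_2 = (-1)·(1337) + (6)·(-1289) + (5)·(4127) + (-7)·(1629) = 161
  c_3 = (1)·(1337) + (-1)·(-1289) + (-1)·(4127) + (1)·(1629) = 128
  c_4 = (3)·(1337) + (-10)·(-1289) + (-10)·(4127) + (15)·(1629) = 66
p = 13; digits c_i = Σ_j d_{ij}·13^j, 0 ≤ d_{ij} < 13:
  c_1 = 113 = 9·13^0 + 8·13^1
  c_2 = 161 = 5·13^0 + 12·13^1
  c_3 = 128 = 11·13^0 + 9·13^1
  c_4 = 66 = 1·13^0 + 5·13^1
λ_0 = (9, 5, 11, 1)
λ_1 = (8, 12, 9, 5)

((9, 5, 11, 1), (8, 12, 9, 5))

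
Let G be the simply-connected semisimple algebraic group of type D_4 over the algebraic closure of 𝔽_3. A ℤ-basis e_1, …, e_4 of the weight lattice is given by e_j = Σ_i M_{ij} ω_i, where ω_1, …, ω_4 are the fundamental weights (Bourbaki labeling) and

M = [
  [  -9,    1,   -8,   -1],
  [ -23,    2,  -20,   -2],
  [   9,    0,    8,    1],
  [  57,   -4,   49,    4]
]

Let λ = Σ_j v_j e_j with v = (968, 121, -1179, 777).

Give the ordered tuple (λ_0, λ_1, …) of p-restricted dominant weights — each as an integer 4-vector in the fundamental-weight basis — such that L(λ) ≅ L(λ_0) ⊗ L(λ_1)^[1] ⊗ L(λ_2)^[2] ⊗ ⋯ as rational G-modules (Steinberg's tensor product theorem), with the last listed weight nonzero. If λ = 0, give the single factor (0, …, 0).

((1, 1, 0, 2), (0, 1, 1, 0), (1, 0, 0, 0), (2, 0, 2, 1))

Compute c_i = Σ_j M_{ij} v_j with v = (968, 121, -1179, 777):
  c_1 = (-9)·(968) + 1·121 + (-8)·(-1179) + (-1)·(777) = 64
  c_2 = (-23)·(968) + 2·121 + (-20)·(-1179) + (-2)·(777) = 4
  c_3 = 9·968 + 0·121 + (8)·(-1179) + 1·777 = 57
  c_4 = 57·968 + (-4)·(121) + (49)·(-1179) + 4·777 = 29
Base-3 expansion of each c_i:
  c_1 = 64 = 1·3^0 + 0·3^1 + 1·3^2 + 2·3^3
  c_2 = 4 = 1·3^0 + 1·3^1
  c_3 = 57 = 0·3^0 + 1·3^1 + 0·3^2 + 2·3^3
  c_4 = 29 = 2·3^0 + 0·3^1 + 0·3^2 + 1·3^3
Factor λ_0 = (1, 1, 0, 2)
Factor λ_1 = (0, 1, 1, 0)
Factor λ_2 = (1, 0, 0, 0)
Factor λ_3 = (2, 0, 2, 1)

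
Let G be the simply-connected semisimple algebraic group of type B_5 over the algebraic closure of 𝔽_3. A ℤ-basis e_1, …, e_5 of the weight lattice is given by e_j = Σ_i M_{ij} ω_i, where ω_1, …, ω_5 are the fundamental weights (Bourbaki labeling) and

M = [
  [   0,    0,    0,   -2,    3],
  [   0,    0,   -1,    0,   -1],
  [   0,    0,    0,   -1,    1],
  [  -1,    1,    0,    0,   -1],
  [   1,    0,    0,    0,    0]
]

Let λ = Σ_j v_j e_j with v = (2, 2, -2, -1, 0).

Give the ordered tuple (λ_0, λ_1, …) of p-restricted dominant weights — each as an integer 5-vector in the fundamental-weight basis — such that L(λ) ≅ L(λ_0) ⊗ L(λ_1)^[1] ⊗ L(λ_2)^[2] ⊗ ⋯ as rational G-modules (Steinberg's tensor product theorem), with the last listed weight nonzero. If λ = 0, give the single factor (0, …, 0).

((2, 2, 1, 0, 2),)

Change of basis e → ω: c = M·v where v = (2, 2, -2, -1, 0):
  c_1 = 0*2 + 0*2 + 0*-2 + -2*-1 + 3*0 = 2
  c_2 = 0*2 + 0*2 + -1*-2 + 0*-1 + -1*0 = 2
  c_3 = 0*2 + 0*2 + 0*-2 + -1*-1 + 1*0 = 1
  c_4 = -1*2 + 1*2 + 0*-2 + 0*-1 + -1*0 = 0
  c_5 = 1*2 + 0*2 + 0*-2 + 0*-1 + 0*0 = 2
Expand coordinatewise in base 3:
  c_1 = 2 = 2·3^0
  c_2 = 2 = 2·3^0
  c_3 = 1 = 1·3^0
  c_4 = 0
  c_5 = 2 = 2·3^0
p-restricted factor λ_0 = (2, 2, 1, 0, 2)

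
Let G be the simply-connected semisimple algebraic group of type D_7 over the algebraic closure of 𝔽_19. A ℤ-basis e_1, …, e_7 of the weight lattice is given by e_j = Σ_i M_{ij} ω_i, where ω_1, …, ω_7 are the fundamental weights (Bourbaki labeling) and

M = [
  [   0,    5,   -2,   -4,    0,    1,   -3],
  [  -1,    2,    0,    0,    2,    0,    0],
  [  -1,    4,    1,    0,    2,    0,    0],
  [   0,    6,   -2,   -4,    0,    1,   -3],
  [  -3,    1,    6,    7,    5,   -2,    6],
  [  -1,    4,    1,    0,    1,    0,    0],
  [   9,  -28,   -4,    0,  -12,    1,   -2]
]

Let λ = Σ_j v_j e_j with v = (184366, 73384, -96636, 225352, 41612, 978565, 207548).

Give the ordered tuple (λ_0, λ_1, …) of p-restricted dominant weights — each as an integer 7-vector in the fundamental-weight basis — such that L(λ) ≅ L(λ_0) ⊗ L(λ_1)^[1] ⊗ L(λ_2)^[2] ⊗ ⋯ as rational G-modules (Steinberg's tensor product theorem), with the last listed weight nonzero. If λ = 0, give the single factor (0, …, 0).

Compute c_i = Σ_j M_{ij} v_j with v = (184366, 73384, -96636, 225352, 41612, 978565, 207548):
  c_1 = (0)·(184366) + (5)·(73384) + (-2)·(-96636) + (-4)·(225352) + (0)·(41612) + (1)·(978565) + (-3)·(207548) = 14705
  c_2 = (-1)·(184366) + (2)·(73384) + (0)·(-96636) + (0)·(225352) + (2)·(41612) + (0)·(978565) + (0)·(207548) = 45626
  c_3 = (-1)·(184366) + (4)·(73384) + (1)·(-96636) + (0)·(225352) + (2)·(41612) + (0)·(978565) + (0)·(207548) = 95758
  c_4 = (0)·(184366) + (6)·(73384) + (-2)·(-96636) + (-4)·(225352) + (0)·(41612) + (1)·(978565) + (-3)·(207548) = 88089
  c_5 = (-3)·(184366) + (1)·(73384) + (6)·(-96636) + (7)·(225352) + (5)·(41612) + (-2)·(978565) + (6)·(207548) = 14152
  c_6 = (-1)·(184366) + (4)·(73384) + (1)·(-96636) + (0)·(225352) + (1)·(41612) + (0)·(978565) + (0)·(207548) = 54146
  c_7 = (9)·(184366) + (-28)·(73384) + (-4)·(-96636) + (0)·(225352) + (-12)·(41612) + (1)·(978565) + (-2)·(207548) = 55211
Expand coordinatewise in base 19:
  c_1 = 14705 = 18·19^0 + 13·19^1 + 2·19^2 + 2·19^3
  c_2 = 45626 = 7·19^0 + 7·19^1 + 12·19^2 + 6·19^3
  c_3 = 95758 = 17·19^0 + 4·19^1 + 18·19^2 + 13·19^3
  c_4 = 88089 = 5·19^0 + 0·19^1 + 16·19^2 + 12·19^3
  c_5 = 14152 = 16·19^0 + 3·19^1 + 1·19^2 + 2·19^3
  c_6 = 54146 = 15·19^0 + 18·19^1 + 16·19^2 + 7·19^3
  c_7 = 55211 = 16·19^0 + 17·19^1 + 0·19^2 + 8·19^3
Factor λ_0 = (18, 7, 17, 5, 16, 15, 16)
Factor λ_1 = (13, 7, 4, 0, 3, 18, 17)
Factor λ_2 = (2, 12, 18, 16, 1, 16, 0)
Factor λ_3 = (2, 6, 13, 12, 2, 7, 8)

((18, 7, 17, 5, 16, 15, 16), (13, 7, 4, 0, 3, 18, 17), (2, 12, 18, 16, 1, 16, 0), (2, 6, 13, 12, 2, 7, 8))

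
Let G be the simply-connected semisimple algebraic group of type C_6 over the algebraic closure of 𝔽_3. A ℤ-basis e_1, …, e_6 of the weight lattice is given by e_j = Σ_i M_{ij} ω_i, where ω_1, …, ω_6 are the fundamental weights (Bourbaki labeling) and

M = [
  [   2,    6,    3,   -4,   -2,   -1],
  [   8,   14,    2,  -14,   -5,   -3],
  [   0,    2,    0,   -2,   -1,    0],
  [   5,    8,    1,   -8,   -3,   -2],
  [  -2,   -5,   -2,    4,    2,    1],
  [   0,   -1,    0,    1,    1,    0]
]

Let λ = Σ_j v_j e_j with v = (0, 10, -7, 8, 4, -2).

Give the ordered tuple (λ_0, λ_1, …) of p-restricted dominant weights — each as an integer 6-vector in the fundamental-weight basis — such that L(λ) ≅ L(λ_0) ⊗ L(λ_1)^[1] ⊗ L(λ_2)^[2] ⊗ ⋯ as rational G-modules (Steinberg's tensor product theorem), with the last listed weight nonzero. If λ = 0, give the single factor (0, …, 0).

((1, 0, 0, 1, 2, 2),)

Change of basis e → ω: c = M·v where v = (0, 10, -7, 8, 4, -2):
  c_1 = 2·0 + 6·10 + (3)·(-7) + (-4)·(8) + (-2)·(4) + (-1)·(-2) = 1
  c_2 = 8·0 + 14·10 + (2)·(-7) + (-14)·(8) + (-5)·(4) + (-3)·(-2) = 0
  c_3 = 0·0 + 2·10 + (0)·(-7) + (-2)·(8) + (-1)·(4) + (0)·(-2) = 0
  c_4 = 5·0 + 8·10 + (1)·(-7) + (-8)·(8) + (-3)·(4) + (-2)·(-2) = 1
  c_5 = (-2)·(0) + (-5)·(10) + (-2)·(-7) + 4·8 + 2·4 + (1)·(-2) = 2
  c_6 = 0·0 + (-1)·(10) + (0)·(-7) + 1·8 + 1·4 + (0)·(-2) = 2
p = 3; digits c_i = Σ_j d_{ij}·3^j, 0 ≤ d_{ij} < 3:
  c_1 = 1 = 1·3^0
  c_2 = 0
  c_3 = 0
  c_4 = 1 = 1·3^0
  c_5 = 2 = 2·3^0
  c_6 = 2 = 2·3^0
Factor λ_0 = (1, 0, 0, 1, 2, 2)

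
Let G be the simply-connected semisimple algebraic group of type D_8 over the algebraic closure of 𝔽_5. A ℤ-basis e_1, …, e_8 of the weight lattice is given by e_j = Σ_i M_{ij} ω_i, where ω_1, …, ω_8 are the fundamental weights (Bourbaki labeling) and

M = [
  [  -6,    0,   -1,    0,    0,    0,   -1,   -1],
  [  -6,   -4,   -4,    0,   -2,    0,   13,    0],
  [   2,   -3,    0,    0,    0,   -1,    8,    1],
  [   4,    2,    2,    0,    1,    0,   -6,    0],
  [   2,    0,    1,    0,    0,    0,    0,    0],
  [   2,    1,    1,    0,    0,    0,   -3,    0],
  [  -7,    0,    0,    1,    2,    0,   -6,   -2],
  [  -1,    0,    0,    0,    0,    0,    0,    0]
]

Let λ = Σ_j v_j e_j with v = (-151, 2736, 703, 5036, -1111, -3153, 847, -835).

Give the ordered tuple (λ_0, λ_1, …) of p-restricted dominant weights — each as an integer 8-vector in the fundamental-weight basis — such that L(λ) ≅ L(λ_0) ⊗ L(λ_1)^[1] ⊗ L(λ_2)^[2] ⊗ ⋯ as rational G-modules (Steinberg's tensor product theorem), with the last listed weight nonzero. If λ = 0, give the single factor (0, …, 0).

((1, 3, 4, 1, 1, 1, 4, 1), (3, 1, 1, 1, 0, 4, 1, 0), (2, 0, 3, 3, 1, 3, 3, 1), (1, 3, 4, 0, 3, 4, 3, 1))

Converting to the ω-basis (c_i = row i of M dotted with v = (-151, 2736, 703, 5036, -1111, -3153, 847, -835)):
  c_1 = -6*-151 + 0*2736 + -1*703 + 0*5036 + 0*-1111 + 0*-3153 + -1*847 + -1*-835 = 191
  c_2 = -6*-151 + -4*2736 + -4*703 + 0*5036 + -2*-1111 + 0*-3153 + 13*847 + 0*-835 = 383
  c_3 = 2*-151 + -3*2736 + 0*703 + 0*5036 + 0*-1111 + -1*-3153 + 8*847 + 1*-835 = 584
  c_4 = 4*-151 + 2*2736 + 2*703 + 0*5036 + 1*-1111 + 0*-3153 + -6*847 + 0*-835 = 81
  c_5 = 2*-151 + 0*2736 + 1*703 + 0*5036 + 0*-1111 + 0*-3153 + 0*847 + 0*-835 = 401
  c_6 = 2*-151 + 1*2736 + 1*703 + 0*5036 + 0*-1111 + 0*-3153 + -3*847 + 0*-835 = 596
  c_7 = -7*-151 + 0*2736 + 0*703 + 1*5036 + 2*-1111 + 0*-3153 + -6*847 + -2*-835 = 459
  c_8 = -1*-151 + 0*2736 + 0*703 + 0*5036 + 0*-1111 + 0*-3153 + 0*847 + 0*-835 = 151
Writing each c_i in base p = 5:
  c_1 = 191 = 1·5^0 + 3·5^1 + 2·5^2 + 1·5^3
  c_2 = 383 = 3·5^0 + 1·5^1 + 0·5^2 + 3·5^3
  c_3 = 584 = 4·5^0 + 1·5^1 + 3·5^2 + 4·5^3
  c_4 = 81 = 1·5^0 + 1·5^1 + 3·5^2
  c_5 = 401 = 1·5^0 + 0·5^1 + 1·5^2 + 3·5^3
  c_6 = 596 = 1·5^0 + 4·5^1 + 3·5^2 + 4·5^3
  c_7 = 459 = 4·5^0 + 1·5^1 + 3·5^2 + 3·5^3
  c_8 = 151 = 1·5^0 + 0·5^1 + 1·5^2 + 1·5^3
λ_0 = (1, 3, 4, 1, 1, 1, 4, 1)
λ_1 = (3, 1, 1, 1, 0, 4, 1, 0)
λ_2 = (2, 0, 3, 3, 1, 3, 3, 1)
λ_3 = (1, 3, 4, 0, 3, 4, 3, 1)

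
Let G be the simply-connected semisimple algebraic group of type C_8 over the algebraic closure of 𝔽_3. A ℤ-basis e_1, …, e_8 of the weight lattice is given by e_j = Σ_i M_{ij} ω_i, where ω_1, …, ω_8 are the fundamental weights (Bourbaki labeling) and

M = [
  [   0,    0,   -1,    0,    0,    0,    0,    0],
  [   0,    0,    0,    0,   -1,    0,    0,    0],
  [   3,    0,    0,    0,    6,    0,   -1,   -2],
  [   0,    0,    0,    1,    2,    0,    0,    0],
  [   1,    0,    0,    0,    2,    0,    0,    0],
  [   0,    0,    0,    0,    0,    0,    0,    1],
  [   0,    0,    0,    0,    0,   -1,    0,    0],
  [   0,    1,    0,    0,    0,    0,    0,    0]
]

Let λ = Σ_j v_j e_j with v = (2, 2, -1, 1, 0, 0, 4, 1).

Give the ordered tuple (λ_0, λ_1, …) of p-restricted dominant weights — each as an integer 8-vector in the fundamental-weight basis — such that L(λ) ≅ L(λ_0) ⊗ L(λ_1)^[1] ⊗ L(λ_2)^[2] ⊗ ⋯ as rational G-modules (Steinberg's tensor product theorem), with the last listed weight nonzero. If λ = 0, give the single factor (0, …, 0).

((1, 0, 0, 1, 2, 1, 0, 2),)

In the fundamental-weight basis, λ has coordinates c = M·v (v = (2, 2, -1, 1, 0, 0, 4, 1)):
  c_1 = (0)·(2) + (0)·(2) + (-1)·(-1) + (0)·(1) + (0)·(0) + (0)·(0) + (0)·(4) + (0)·(1) = 1
  c_2 = (0)·(2) + (0)·(2) + (0)·(-1) + (0)·(1) + (-1)·(0) + (0)·(0) + (0)·(4) + (0)·(1) = 0
  c_3 = (3)·(2) + (0)·(2) + (0)·(-1) + (0)·(1) + (6)·(0) + (0)·(0) + (-1)·(4) + (-2)·(1) = 0
  c_4 = (0)·(2) + (0)·(2) + (0)·(-1) + (1)·(1) + (2)·(0) + (0)·(0) + (0)·(4) + (0)·(1) = 1
  c_5 = (1)·(2) + (0)·(2) + (0)·(-1) + (0)·(1) + (2)·(0) + (0)·(0) + (0)·(4) + (0)·(1) = 2
  c_6 = (0)·(2) + (0)·(2) + (0)·(-1) + (0)·(1) + (0)·(0) + (0)·(0) + (0)·(4) + (1)·(1) = 1
  c_7 = (0)·(2) + (0)·(2) + (0)·(-1) + (0)·(1) + (0)·(0) + (-1)·(0) + (0)·(4) + (0)·(1) = 0
  c_8 = (0)·(2) + (1)·(2) + (0)·(-1) + (0)·(1) + (0)·(0) + (0)·(0) + (0)·(4) + (0)·(1) = 2
Expand coordinatewise in base 3:
  c_1 = 1 = 1·3^0
  c_2 = 0
  c_3 = 0
  c_4 = 1 = 1·3^0
  c_5 = 2 = 2·3^0
  c_6 = 1 = 1·3^0
  c_7 = 0
  c_8 = 2 = 2·3^0
λ_0 = (1, 0, 0, 1, 2, 1, 0, 2)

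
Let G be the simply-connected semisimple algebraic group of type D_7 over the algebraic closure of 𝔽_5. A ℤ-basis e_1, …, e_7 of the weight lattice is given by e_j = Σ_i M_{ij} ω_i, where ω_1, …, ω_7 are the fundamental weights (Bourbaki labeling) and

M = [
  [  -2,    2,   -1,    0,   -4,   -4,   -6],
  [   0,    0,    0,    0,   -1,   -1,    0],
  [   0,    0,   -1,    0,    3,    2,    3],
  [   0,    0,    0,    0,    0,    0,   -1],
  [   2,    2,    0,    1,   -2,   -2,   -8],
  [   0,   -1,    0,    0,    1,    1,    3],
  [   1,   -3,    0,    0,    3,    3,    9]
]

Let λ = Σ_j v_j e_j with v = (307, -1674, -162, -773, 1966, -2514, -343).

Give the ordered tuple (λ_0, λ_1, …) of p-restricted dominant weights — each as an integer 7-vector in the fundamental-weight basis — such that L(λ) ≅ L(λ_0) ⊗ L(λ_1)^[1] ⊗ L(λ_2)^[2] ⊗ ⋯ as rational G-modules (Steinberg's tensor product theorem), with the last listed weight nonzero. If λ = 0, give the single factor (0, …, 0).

((0, 3, 3, 3, 3, 2, 3), (0, 4, 0, 3, 1, 4, 4), (3, 1, 0, 3, 3, 3, 3), (3, 4, 0, 2, 2, 0, 4))

ω-coordinates c = M·v, v = (307, -1674, -162, -773, 1966, -2514, -343):
  c_1 = -2*307 + 2*-1674 + -1*-162 + 0*-773 + -4*1966 + -4*-2514 + -6*-343 = 450
  c_2 = 0*307 + 0*-1674 + 0*-162 + 0*-773 + -1*1966 + -1*-2514 + 0*-343 = 548
  c_3 = 0*307 + 0*-1674 + -1*-162 + 0*-773 + 3*1966 + 2*-2514 + 3*-343 = 3
  c_4 = 0*307 + 0*-1674 + 0*-162 + 0*-773 + 0*1966 + 0*-2514 + -1*-343 = 343
  c_5 = 2*307 + 2*-1674 + 0*-162 + 1*-773 + -2*1966 + -2*-2514 + -8*-343 = 333
  c_6 = 0*307 + -1*-1674 + 0*-162 + 0*-773 + 1*1966 + 1*-2514 + 3*-343 = 97
  c_7 = 1*307 + -3*-1674 + 0*-162 + 0*-773 + 3*1966 + 3*-2514 + 9*-343 = 598
p = 5; digits c_i = Σ_j d_{ij}·5^j, 0 ≤ d_{ij} < 5:
  c_1 = 450 = 0·5^0 + 0·5^1 + 3·5^2 + 3·5^3
  c_2 = 548 = 3·5^0 + 4·5^1 + 1·5^2 + 4·5^3
  c_3 = 3 = 3·5^0
  c_4 = 343 = 3·5^0 + 3·5^1 + 3·5^2 + 2·5^3
  c_5 = 333 = 3·5^0 + 1·5^1 + 3·5^2 + 2·5^3
  c_6 = 97 = 2·5^0 + 4·5^1 + 3·5^2
  c_7 = 598 = 3·5^0 + 4·5^1 + 3·5^2 + 4·5^3
p-restricted factor λ_0 = (0, 3, 3, 3, 3, 2, 3)
p-restricted factor λ_1 = (0, 4, 0, 3, 1, 4, 4)
p-restricted factor λ_2 = (3, 1, 0, 3, 3, 3, 3)
p-restricted factor λ_3 = (3, 4, 0, 2, 2, 0, 4)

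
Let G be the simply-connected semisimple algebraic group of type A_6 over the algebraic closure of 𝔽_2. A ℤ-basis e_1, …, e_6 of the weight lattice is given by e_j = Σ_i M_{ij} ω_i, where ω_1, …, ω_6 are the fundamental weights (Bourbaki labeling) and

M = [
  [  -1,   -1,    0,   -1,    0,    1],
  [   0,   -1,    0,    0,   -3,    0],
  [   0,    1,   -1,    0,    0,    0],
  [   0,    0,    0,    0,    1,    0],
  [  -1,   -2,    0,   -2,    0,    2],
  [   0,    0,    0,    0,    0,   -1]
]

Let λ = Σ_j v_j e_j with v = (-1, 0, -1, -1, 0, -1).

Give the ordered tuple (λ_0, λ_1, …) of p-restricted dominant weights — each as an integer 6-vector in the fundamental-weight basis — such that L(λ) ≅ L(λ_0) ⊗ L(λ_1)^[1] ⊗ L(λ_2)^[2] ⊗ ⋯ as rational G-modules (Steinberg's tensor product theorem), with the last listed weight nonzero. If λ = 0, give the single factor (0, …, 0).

In the fundamental-weight basis, λ has coordinates c = M·v (v = (-1, 0, -1, -1, 0, -1)):
  c_1 = (-1)·(-1) + (-1)·(0) + (0)·(-1) + (-1)·(-1) + (0)·(0) + (1)·(-1) = 1
  c_2 = (0)·(-1) + (-1)·(0) + (0)·(-1) + (0)·(-1) + (-3)·(0) + (0)·(-1) = 0
  c_3 = (0)·(-1) + (1)·(0) + (-1)·(-1) + (0)·(-1) + (0)·(0) + (0)·(-1) = 1
  c_4 = (0)·(-1) + (0)·(0) + (0)·(-1) + (0)·(-1) + (1)·(0) + (0)·(-1) = 0
  c_5 = (-1)·(-1) + (-2)·(0) + (0)·(-1) + (-2)·(-1) + (0)·(0) + (2)·(-1) = 1
  c_6 = (0)·(-1) + (0)·(0) + (0)·(-1) + (0)·(-1) + (0)·(0) + (-1)·(-1) = 1
Expand coordinatewise in base 2:
  c_1 = 1 = 1·2^0
  c_2 = 0
  c_3 = 1 = 1·2^0
  c_4 = 0
  c_5 = 1 = 1·2^0
  c_6 = 1 = 1·2^0
p-restricted factor λ_0 = (1, 0, 1, 0, 1, 1)

((1, 0, 1, 0, 1, 1),)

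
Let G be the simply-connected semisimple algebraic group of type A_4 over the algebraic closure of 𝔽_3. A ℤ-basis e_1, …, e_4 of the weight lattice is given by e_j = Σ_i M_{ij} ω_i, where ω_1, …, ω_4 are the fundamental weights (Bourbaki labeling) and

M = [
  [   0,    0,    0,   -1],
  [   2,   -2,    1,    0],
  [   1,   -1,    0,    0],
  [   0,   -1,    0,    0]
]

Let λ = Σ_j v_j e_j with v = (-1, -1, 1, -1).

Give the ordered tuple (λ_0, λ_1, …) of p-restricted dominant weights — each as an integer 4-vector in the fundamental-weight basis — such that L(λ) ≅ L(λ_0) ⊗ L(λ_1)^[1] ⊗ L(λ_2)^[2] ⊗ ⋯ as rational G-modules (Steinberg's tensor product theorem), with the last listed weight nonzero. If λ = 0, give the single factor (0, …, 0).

((1, 1, 0, 1),)

Compute c_i = Σ_j M_{ij} v_j with v = (-1, -1, 1, -1):
  c_1 = (0)·(-1) + (0)·(-1) + 0·1 + (-1)·(-1) = 1
  c_2 = (2)·(-1) + (-2)·(-1) + 1·1 + (0)·(-1) = 1
  c_3 = (1)·(-1) + (-1)·(-1) + 0·1 + (0)·(-1) = 0
  c_4 = (0)·(-1) + (-1)·(-1) + 0·1 + (0)·(-1) = 1
Writing each c_i in base p = 3:
  c_1 = 1 = 1·3^0
  c_2 = 1 = 1·3^0
  c_3 = 0
  c_4 = 1 = 1·3^0
p-restricted factor λ_0 = (1, 1, 0, 1)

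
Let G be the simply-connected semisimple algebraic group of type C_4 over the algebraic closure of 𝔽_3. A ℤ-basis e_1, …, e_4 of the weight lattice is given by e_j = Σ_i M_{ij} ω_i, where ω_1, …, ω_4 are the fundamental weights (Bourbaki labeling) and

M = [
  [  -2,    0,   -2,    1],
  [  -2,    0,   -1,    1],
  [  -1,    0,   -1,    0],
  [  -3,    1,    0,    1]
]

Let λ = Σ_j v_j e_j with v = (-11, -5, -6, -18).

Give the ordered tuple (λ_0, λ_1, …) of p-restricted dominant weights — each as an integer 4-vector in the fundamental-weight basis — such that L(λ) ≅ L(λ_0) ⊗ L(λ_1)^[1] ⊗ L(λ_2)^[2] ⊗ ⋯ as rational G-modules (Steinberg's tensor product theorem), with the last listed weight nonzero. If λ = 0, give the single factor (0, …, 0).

ω-coordinates c = M·v, v = (-11, -5, -6, -18):
  c_1 = (-2)·(-11) + (0)·(-5) + (-2)·(-6) + (1)·(-18) = 16
  c_2 = (-2)·(-11) + (0)·(-5) + (-1)·(-6) + (1)·(-18) = 10
  c_3 = (-1)·(-11) + (0)·(-5) + (-1)·(-6) + (0)·(-18) = 17
  c_4 = (-3)·(-11) + (1)·(-5) + (0)·(-6) + (1)·(-18) = 10
Base-3 expansion of each c_i:
  c_1 = 16 = 1·3^0 + 2·3^1 + 1·3^2
  c_2 = 10 = 1·3^0 + 0·3^1 + 1·3^2
  c_3 = 17 = 2·3^0 + 2·3^1 + 1·3^2
  c_4 = 10 = 1·3^0 + 0·3^1 + 1·3^2
λ_0 = (1, 1, 2, 1)
λ_1 = (2, 0, 2, 0)
λ_2 = (1, 1, 1, 1)

((1, 1, 2, 1), (2, 0, 2, 0), (1, 1, 1, 1))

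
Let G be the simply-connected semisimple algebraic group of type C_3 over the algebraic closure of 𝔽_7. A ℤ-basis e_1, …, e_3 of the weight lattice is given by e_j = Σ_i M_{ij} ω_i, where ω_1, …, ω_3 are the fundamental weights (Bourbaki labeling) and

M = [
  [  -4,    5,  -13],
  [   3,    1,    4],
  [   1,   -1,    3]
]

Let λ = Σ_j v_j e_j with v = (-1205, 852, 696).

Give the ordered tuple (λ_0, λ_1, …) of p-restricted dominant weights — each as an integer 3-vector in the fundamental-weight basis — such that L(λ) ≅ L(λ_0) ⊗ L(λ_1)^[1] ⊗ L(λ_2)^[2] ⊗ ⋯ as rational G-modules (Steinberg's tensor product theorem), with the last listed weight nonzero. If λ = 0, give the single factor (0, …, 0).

((4, 0, 3), (4, 3, 4))

ω-coordinates c = M·v, v = (-1205, 852, 696):
  c_1 = -4*-1205 + 5*852 + -13*696 = 32
  c_2 = 3*-1205 + 1*852 + 4*696 = 21
  c_3 = 1*-1205 + -1*852 + 3*696 = 31
Base-7 expansion of each c_i:
  c_1 = 32 = 4·7^0 + 4·7^1
  c_2 = 21 = 0·7^0 + 3·7^1
  c_3 = 31 = 3·7^0 + 4·7^1
λ_0 = (4, 0, 3)
λ_1 = (4, 3, 4)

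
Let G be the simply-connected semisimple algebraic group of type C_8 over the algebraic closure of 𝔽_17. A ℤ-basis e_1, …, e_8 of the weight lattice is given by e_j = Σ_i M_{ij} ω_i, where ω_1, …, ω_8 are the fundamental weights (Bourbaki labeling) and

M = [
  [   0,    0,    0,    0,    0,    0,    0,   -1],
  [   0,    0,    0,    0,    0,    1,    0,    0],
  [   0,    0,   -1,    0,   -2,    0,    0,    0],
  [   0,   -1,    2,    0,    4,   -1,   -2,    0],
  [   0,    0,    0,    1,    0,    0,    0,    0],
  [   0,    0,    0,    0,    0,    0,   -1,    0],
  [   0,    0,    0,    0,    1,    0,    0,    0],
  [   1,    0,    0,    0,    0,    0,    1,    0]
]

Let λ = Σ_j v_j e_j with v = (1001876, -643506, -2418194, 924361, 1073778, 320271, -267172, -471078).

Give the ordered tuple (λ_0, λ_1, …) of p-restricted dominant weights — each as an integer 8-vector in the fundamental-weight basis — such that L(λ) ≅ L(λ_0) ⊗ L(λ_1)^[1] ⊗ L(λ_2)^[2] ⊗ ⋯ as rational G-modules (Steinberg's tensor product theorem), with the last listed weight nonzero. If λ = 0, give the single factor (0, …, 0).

((8, 8, 15, 1, 3, 0, 7, 15), (0, 3, 7, 8, 8, 8, 8, 3), (15, 3, 1, 6, 2, 6, 9, 9), (10, 14, 4, 13, 1, 3, 14, 13), (5, 3, 3, 3, 11, 3, 12, 8))

ω-coordinates c = M·v, v = (1001876, -643506, -2418194, 924361, 1073778, 320271, -267172, -471078):
  c_1 = 0·1001876 + (0)·(-643506) + (0)·(-2418194) + 0·924361 + 0·1073778 + 0·320271 + (0)·(-267172) + (-1)·(-471078) = 471078
  c_2 = 0·1001876 + (0)·(-643506) + (0)·(-2418194) + 0·924361 + 0·1073778 + 1·320271 + (0)·(-267172) + (0)·(-471078) = 320271
  c_3 = 0·1001876 + (0)·(-643506) + (-1)·(-2418194) + 0·924361 + (-2)·(1073778) + 0·320271 + (0)·(-267172) + (0)·(-471078) = 270638
  c_4 = 0·1001876 + (-1)·(-643506) + (2)·(-2418194) + 0·924361 + 4·1073778 + (-1)·(320271) + (-2)·(-267172) + (0)·(-471078) = 316303
  c_5 = 0·1001876 + (0)·(-643506) + (0)·(-2418194) + 1·924361 + 0·1073778 + 0·320271 + (0)·(-267172) + (0)·(-471078) = 924361
  c_6 = 0·1001876 + (0)·(-643506) + (0)·(-2418194) + 0·924361 + 0·1073778 + 0·320271 + (-1)·(-267172) + (0)·(-471078) = 267172
  c_7 = 0·1001876 + (0)·(-643506) + (0)·(-2418194) + 0·924361 + 1·1073778 + 0·320271 + (0)·(-267172) + (0)·(-471078) = 1073778
  c_8 = 1·1001876 + (0)·(-643506) + (0)·(-2418194) + 0·924361 + 0·1073778 + 0·320271 + (1)·(-267172) + (0)·(-471078) = 734704
p = 17; digits c_i = Σ_j d_{ij}·17^j, 0 ≤ d_{ij} < 17:
  c_1 = 471078 = 8·17^0 + 0·17^1 + 15·17^2 + 10·17^3 + 5·17^4
  c_2 = 320271 = 8·17^0 + 3·17^1 + 3·17^2 + 14·17^3 + 3·17^4
  c_3 = 270638 = 15·17^0 + 7·17^1 + 1·17^2 + 4·17^3 + 3·17^4
  c_4 = 316303 = 1·17^0 + 8·17^1 + 6·17^2 + 13·17^3 + 3·17^4
  c_5 = 924361 = 3·17^0 + 8·17^1 + 2·17^2 + 1·17^3 + 11·17^4
  c_6 = 267172 = 0·17^0 + 8·17^1 + 6·17^2 + 3·17^3 + 3·17^4
  c_7 = 1073778 = 7·17^0 + 8·17^1 + 9·17^2 + 14·17^3 + 12·17^4
  c_8 = 734704 = 15·17^0 + 3·17^1 + 9·17^2 + 13·17^3 + 8·17^4
p-restricted factor λ_0 = (8, 8, 15, 1, 3, 0, 7, 15)
p-restricted factor λ_1 = (0, 3, 7, 8, 8, 8, 8, 3)
p-restricted factor λ_2 = (15, 3, 1, 6, 2, 6, 9, 9)
p-restricted factor λ_3 = (10, 14, 4, 13, 1, 3, 14, 13)
p-restricted factor λ_4 = (5, 3, 3, 3, 11, 3, 12, 8)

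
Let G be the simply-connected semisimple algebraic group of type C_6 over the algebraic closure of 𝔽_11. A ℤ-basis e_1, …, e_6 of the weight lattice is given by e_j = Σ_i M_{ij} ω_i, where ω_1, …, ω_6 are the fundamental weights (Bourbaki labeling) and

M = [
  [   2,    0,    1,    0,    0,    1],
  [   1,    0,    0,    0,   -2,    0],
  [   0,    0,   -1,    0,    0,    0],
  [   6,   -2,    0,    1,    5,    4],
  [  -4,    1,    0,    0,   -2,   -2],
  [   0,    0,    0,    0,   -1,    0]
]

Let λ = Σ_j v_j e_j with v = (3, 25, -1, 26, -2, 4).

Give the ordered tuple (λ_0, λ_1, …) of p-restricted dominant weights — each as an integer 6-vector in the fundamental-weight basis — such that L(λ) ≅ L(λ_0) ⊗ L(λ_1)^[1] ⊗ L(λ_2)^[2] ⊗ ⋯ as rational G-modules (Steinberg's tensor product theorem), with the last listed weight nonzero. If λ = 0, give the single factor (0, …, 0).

Compute c_i = Σ_j M_{ij} v_j with v = (3, 25, -1, 26, -2, 4):
  c_1 = 2·3 + 0·25 + (1)·(-1) + 0·26 + (0)·(-2) + 1·4 = 9
  c_2 = 1·3 + 0·25 + (0)·(-1) + 0·26 + (-2)·(-2) + 0·4 = 7
  c_3 = 0·3 + 0·25 + (-1)·(-1) + 0·26 + (0)·(-2) + 0·4 = 1
  c_4 = 6·3 + (-2)·(25) + (0)·(-1) + 1·26 + (5)·(-2) + 4·4 = 0
  c_5 = (-4)·(3) + 1·25 + (0)·(-1) + 0·26 + (-2)·(-2) + (-2)·(4) = 9
  c_6 = 0·3 + 0·25 + (0)·(-1) + 0·26 + (-1)·(-2) + 0·4 = 2
Base-11 expansion of each c_i:
  c_1 = 9 = 9·11^0
  c_2 = 7 = 7·11^0
  c_3 = 1 = 1·11^0
  c_4 = 0
  c_5 = 9 = 9·11^0
  c_6 = 2 = 2·11^0
λ_0 = (9, 7, 1, 0, 9, 2)

((9, 7, 1, 0, 9, 2),)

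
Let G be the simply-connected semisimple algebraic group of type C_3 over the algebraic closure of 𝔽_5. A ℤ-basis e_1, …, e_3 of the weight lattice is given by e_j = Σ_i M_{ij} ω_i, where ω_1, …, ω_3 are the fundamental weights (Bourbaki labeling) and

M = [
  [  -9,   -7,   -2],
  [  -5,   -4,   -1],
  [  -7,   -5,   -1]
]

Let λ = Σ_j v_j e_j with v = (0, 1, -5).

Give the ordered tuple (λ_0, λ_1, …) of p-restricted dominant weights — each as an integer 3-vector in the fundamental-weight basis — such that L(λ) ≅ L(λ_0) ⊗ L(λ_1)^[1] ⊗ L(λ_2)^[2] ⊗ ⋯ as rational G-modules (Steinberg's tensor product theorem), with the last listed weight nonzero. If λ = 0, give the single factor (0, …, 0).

Compute c_i = Σ_j M_{ij} v_j with v = (0, 1, -5):
  c_1 = (-9)·(0) + (-7)·(1) + (-2)·(-5) = 3
  c_2 = (-5)·(0) + (-4)·(1) + (-1)·(-5) = 1
  c_3 = (-7)·(0) + (-5)·(1) + (-1)·(-5) = 0
p = 5; digits c_i = Σ_j d_{ij}·5^j, 0 ≤ d_{ij} < 5:
  c_1 = 3 = 3·5^0
  c_2 = 1 = 1·5^0
  c_3 = 0
λ_0 = (3, 1, 0)

((3, 1, 0),)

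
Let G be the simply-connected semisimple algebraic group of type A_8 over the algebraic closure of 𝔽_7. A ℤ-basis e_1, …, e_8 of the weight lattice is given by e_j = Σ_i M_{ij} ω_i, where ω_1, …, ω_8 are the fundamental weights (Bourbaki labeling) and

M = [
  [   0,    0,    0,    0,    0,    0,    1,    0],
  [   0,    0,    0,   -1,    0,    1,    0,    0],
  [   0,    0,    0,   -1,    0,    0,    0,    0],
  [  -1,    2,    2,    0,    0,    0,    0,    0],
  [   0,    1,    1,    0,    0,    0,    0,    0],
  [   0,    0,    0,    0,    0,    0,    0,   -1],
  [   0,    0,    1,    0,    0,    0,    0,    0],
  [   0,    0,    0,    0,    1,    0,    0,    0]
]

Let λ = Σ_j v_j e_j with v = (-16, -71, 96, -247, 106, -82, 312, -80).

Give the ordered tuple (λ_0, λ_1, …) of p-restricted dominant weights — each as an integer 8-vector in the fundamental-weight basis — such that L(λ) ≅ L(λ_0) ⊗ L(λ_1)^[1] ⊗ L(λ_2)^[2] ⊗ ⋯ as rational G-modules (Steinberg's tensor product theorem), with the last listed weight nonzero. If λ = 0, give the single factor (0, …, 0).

((4, 4, 2, 3, 4, 3, 5, 1), (2, 2, 0, 2, 3, 4, 6, 1), (6, 3, 5, 1, 0, 1, 1, 2))

Compute c_i = Σ_j M_{ij} v_j with v = (-16, -71, 96, -247, 106, -82, 312, -80):
  c_1 = (0)·(-16) + (0)·(-71) + 0·96 + (0)·(-247) + 0·106 + (0)·(-82) + 1·312 + (0)·(-80) = 312
  c_2 = (0)·(-16) + (0)·(-71) + 0·96 + (-1)·(-247) + 0·106 + (1)·(-82) + 0·312 + (0)·(-80) = 165
  c_3 = (0)·(-16) + (0)·(-71) + 0·96 + (-1)·(-247) + 0·106 + (0)·(-82) + 0·312 + (0)·(-80) = 247
  c_4 = (-1)·(-16) + (2)·(-71) + 2·96 + (0)·(-247) + 0·106 + (0)·(-82) + 0·312 + (0)·(-80) = 66
  c_5 = (0)·(-16) + (1)·(-71) + 1·96 + (0)·(-247) + 0·106 + (0)·(-82) + 0·312 + (0)·(-80) = 25
  c_6 = (0)·(-16) + (0)·(-71) + 0·96 + (0)·(-247) + 0·106 + (0)·(-82) + 0·312 + (-1)·(-80) = 80
  c_7 = (0)·(-16) + (0)·(-71) + 1·96 + (0)·(-247) + 0·106 + (0)·(-82) + 0·312 + (0)·(-80) = 96
  c_8 = (0)·(-16) + (0)·(-71) + 0·96 + (0)·(-247) + 1·106 + (0)·(-82) + 0·312 + (0)·(-80) = 106
Base-7 expansion of each c_i:
  c_1 = 312 = 4·7^0 + 2·7^1 + 6·7^2
  c_2 = 165 = 4·7^0 + 2·7^1 + 3·7^2
  c_3 = 247 = 2·7^0 + 0·7^1 + 5·7^2
  c_4 = 66 = 3·7^0 + 2·7^1 + 1·7^2
  c_5 = 25 = 4·7^0 + 3·7^1
  c_6 = 80 = 3·7^0 + 4·7^1 + 1·7^2
  c_7 = 96 = 5·7^0 + 6·7^1 + 1·7^2
  c_8 = 106 = 1·7^0 + 1·7^1 + 2·7^2
Factor λ_0 = (4, 4, 2, 3, 4, 3, 5, 1)
Factor λ_1 = (2, 2, 0, 2, 3, 4, 6, 1)
Factor λ_2 = (6, 3, 5, 1, 0, 1, 1, 2)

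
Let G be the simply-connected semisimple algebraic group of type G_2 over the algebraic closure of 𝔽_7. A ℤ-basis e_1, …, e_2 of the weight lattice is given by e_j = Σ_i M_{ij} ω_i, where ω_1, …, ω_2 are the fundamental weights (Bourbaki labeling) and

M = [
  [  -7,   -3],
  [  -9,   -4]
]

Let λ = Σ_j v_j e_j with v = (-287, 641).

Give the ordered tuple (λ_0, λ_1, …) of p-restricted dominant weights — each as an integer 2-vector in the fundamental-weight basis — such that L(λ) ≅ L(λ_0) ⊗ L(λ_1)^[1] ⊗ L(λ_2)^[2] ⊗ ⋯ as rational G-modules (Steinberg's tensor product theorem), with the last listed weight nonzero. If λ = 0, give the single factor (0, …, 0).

((2, 5), (5, 2), (1, 0))

Converting to the ω-basis (c_i = row i of M dotted with v = (-287, 641)):
  c_1 = -7*-287 + -3*641 = 86
  c_2 = -9*-287 + -4*641 = 19
Writing each c_i in base p = 7:
  c_1 = 86 = 2·7^0 + 5·7^1 + 1·7^2
  c_2 = 19 = 5·7^0 + 2·7^1
λ_0 = (2, 5)
λ_1 = (5, 2)
λ_2 = (1, 0)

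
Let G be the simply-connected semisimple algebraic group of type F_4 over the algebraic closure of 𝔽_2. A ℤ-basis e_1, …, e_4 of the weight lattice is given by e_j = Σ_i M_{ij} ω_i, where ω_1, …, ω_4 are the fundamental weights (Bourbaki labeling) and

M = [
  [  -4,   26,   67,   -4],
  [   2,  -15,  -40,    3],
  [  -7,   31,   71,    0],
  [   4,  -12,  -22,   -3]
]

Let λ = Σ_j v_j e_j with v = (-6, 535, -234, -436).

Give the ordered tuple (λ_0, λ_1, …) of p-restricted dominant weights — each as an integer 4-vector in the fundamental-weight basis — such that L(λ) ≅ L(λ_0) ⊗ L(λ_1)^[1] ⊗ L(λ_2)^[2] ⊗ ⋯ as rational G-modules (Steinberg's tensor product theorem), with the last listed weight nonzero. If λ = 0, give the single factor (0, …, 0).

((0, 1, 1, 0), (0, 1, 0, 0), (0, 1, 1, 1), (0, 1, 1, 1))

Change of basis e → ω: c = M·v where v = (-6, 535, -234, -436):
  c_1 = (-4)·(-6) + (26)·(535) + (67)·(-234) + (-4)·(-436) = 0
  c_2 = (2)·(-6) + (-15)·(535) + (-40)·(-234) + (3)·(-436) = 15
  c_3 = (-7)·(-6) + (31)·(535) + (71)·(-234) + (0)·(-436) = 13
  c_4 = (4)·(-6) + (-12)·(535) + (-22)·(-234) + (-3)·(-436) = 12
Base-2 expansion of each c_i:
  c_1 = 0
  c_2 = 15 = 1·2^0 + 1·2^1 + 1·2^2 + 1·2^3
  c_3 = 13 = 1·2^0 + 0·2^1 + 1·2^2 + 1·2^3
  c_4 = 12 = 0·2^0 + 0·2^1 + 1·2^2 + 1·2^3
p-restricted factor λ_0 = (0, 1, 1, 0)
p-restricted factor λ_1 = (0, 1, 0, 0)
p-restricted factor λ_2 = (0, 1, 1, 1)
p-restricted factor λ_3 = (0, 1, 1, 1)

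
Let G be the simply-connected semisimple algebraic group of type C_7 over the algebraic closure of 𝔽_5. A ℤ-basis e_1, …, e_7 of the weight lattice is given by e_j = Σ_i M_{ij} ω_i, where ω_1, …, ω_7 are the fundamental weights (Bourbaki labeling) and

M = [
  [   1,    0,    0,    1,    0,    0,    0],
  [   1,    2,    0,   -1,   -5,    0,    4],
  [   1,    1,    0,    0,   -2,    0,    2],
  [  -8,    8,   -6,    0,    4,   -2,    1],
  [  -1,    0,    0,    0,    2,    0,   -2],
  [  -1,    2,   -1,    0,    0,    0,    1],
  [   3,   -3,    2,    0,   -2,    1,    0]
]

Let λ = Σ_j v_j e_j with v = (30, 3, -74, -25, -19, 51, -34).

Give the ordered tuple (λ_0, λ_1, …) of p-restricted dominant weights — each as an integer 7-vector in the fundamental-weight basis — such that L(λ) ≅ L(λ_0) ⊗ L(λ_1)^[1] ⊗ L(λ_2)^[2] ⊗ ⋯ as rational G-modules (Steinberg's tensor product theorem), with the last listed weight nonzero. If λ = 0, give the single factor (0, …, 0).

Change of basis e → ω: c = M·v where v = (30, 3, -74, -25, -19, 51, -34):
  c_1 = 1·30 + 0·3 + (0)·(-74) + (1)·(-25) + (0)·(-19) + 0·51 + (0)·(-34) = 5
  c_2 = 1·30 + 2·3 + (0)·(-74) + (-1)·(-25) + (-5)·(-19) + 0·51 + (4)·(-34) = 20
  c_3 = 1·30 + 1·3 + (0)·(-74) + (0)·(-25) + (-2)·(-19) + 0·51 + (2)·(-34) = 3
  c_4 = (-8)·(30) + 8·3 + (-6)·(-74) + (0)·(-25) + (4)·(-19) + (-2)·(51) + (1)·(-34) = 16
  c_5 = (-1)·(30) + 0·3 + (0)·(-74) + (0)·(-25) + (2)·(-19) + 0·51 + (-2)·(-34) = 0
  c_6 = (-1)·(30) + 2·3 + (-1)·(-74) + (0)·(-25) + (0)·(-19) + 0·51 + (1)·(-34) = 16
  c_7 = 3·30 + (-3)·(3) + (2)·(-74) + (0)·(-25) + (-2)·(-19) + 1·51 + (0)·(-34) = 22
Expand coordinatewise in base 5:
  c_1 = 5 = 0·5^0 + 1·5^1
  c_2 = 20 = 0·5^0 + 4·5^1
  c_3 = 3 = 3·5^0
  c_4 = 16 = 1·5^0 + 3·5^1
  c_5 = 0
  c_6 = 16 = 1·5^0 + 3·5^1
  c_7 = 22 = 2·5^0 + 4·5^1
Factor λ_0 = (0, 0, 3, 1, 0, 1, 2)
Factor λ_1 = (1, 4, 0, 3, 0, 3, 4)

((0, 0, 3, 1, 0, 1, 2), (1, 4, 0, 3, 0, 3, 4))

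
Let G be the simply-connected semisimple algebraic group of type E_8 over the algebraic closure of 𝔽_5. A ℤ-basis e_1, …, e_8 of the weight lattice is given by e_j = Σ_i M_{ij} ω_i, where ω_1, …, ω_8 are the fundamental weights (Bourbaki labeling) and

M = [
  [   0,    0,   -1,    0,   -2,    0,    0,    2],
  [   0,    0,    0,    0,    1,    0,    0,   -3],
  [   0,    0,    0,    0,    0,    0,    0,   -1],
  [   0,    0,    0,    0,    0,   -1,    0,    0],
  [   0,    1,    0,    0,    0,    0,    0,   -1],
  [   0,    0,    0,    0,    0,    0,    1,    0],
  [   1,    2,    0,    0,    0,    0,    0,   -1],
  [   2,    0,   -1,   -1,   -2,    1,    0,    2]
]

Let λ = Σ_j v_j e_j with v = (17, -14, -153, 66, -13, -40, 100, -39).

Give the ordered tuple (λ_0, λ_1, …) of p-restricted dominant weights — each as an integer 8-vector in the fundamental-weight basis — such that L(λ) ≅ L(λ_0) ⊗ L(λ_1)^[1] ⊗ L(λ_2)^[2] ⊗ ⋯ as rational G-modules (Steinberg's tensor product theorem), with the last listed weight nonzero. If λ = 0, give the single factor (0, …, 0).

((1, 4, 4, 0, 0, 0, 3, 4), (0, 0, 2, 3, 0, 0, 0, 0), (4, 4, 1, 1, 1, 4, 1, 1))

Change of basis e → ω: c = M·v where v = (17, -14, -153, 66, -13, -40, 100, -39):
  c_1 = 0·17 + (0)·(-14) + (-1)·(-153) + 0·66 + (-2)·(-13) + (0)·(-40) + 0·100 + (2)·(-39) = 101
  c_2 = 0·17 + (0)·(-14) + (0)·(-153) + 0·66 + (1)·(-13) + (0)·(-40) + 0·100 + (-3)·(-39) = 104
  c_3 = 0·17 + (0)·(-14) + (0)·(-153) + 0·66 + (0)·(-13) + (0)·(-40) + 0·100 + (-1)·(-39) = 39
  c_4 = 0·17 + (0)·(-14) + (0)·(-153) + 0·66 + (0)·(-13) + (-1)·(-40) + 0·100 + (0)·(-39) = 40
  c_5 = 0·17 + (1)·(-14) + (0)·(-153) + 0·66 + (0)·(-13) + (0)·(-40) + 0·100 + (-1)·(-39) = 25
  c_6 = 0·17 + (0)·(-14) + (0)·(-153) + 0·66 + (0)·(-13) + (0)·(-40) + 1·100 + (0)·(-39) = 100
  c_7 = 1·17 + (2)·(-14) + (0)·(-153) + 0·66 + (0)·(-13) + (0)·(-40) + 0·100 + (-1)·(-39) = 28
  c_8 = 2·17 + (0)·(-14) + (-1)·(-153) + (-1)·(66) + (-2)·(-13) + (1)·(-40) + 0·100 + (2)·(-39) = 29
p = 5; digits c_i = Σ_j d_{ij}·5^j, 0 ≤ d_{ij} < 5:
  c_1 = 101 = 1·5^0 + 0·5^1 + 4·5^2
  c_2 = 104 = 4·5^0 + 0·5^1 + 4·5^2
  c_3 = 39 = 4·5^0 + 2·5^1 + 1·5^2
  c_4 = 40 = 0·5^0 + 3·5^1 + 1·5^2
  c_5 = 25 = 0·5^0 + 0·5^1 + 1·5^2
  c_6 = 100 = 0·5^0 + 0·5^1 + 4·5^2
  c_7 = 28 = 3·5^0 + 0·5^1 + 1·5^2
  c_8 = 29 = 4·5^0 + 0·5^1 + 1·5^2
Factor λ_0 = (1, 4, 4, 0, 0, 0, 3, 4)
Factor λ_1 = (0, 0, 2, 3, 0, 0, 0, 0)
Factor λ_2 = (4, 4, 1, 1, 1, 4, 1, 1)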